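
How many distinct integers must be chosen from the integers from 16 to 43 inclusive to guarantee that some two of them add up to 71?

Group the elements by complementary pair {x, 71−x}: {28,43}, {29,42}, {30,41}, …, giving 8 two-element pairs and 12 integers whose partner 71−x falls outside [16,43].
By the pigeonhole principle, treating each of those 20 groups as a pigeonhole, one can pick one integer per group — 20 integers — with no two summing to 71.
The 21st integer lands in an occupied pair, forcing a sum of 71.

21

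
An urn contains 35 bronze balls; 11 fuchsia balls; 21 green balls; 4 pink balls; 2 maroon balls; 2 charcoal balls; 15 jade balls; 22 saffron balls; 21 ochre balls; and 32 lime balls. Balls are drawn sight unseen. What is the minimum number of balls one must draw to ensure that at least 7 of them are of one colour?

An adversary could hand out at most 6 balls per colour (pink, maroon, charcoal run out sooner): 6 + 6 + 6 + 4 + 2 + 2 + 6 + 6 + 6 + 6 = 50 balls and still no colour has 7.
By the pigeonhole principle, one more ball lands in a colour already at 6, so 51 draws are enough and 50 are not.

51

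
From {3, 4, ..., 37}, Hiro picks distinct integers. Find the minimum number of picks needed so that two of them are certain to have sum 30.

Group the elements by complementary pair {x, 30−x}: {3,27}, {4,26}, {5,25}, …, giving 12 two-element pairs, the single value 15 (it cannot pair with itself since the integers are distinct), and 10 integers whose partner 30−x falls outside [3,37].
Treating each of those 23 groups as a pigeonhole, one can pick one integer per group — 23 integers — with no two summing to 30.
The 24th integer lands in an occupied pair, forcing a sum of 30.

24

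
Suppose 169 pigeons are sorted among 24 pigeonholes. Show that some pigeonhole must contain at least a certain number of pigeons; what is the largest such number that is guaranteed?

By pigeonhole, the 24 pigeonholes are the holes and the 169 pigeons are the pigeons.
If every pigeonhole held at most 7 pigeons, the total would be at most 24 × 7 = 168, which is less than 169.
So some pigeonhole holds at least ⌈169/24⌉ = 8 pigeons.

8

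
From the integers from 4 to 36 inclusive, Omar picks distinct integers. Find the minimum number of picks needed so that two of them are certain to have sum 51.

23

Two chosen integers sum to 51 exactly when both halves of some pair {x, 51−x} with 15 ≤ x ≤ 51−x ≤ 36 are chosen — 11 such pairs.
The remaining 11 elements (those with no distinct partner in range) can never complete a 51-sum, so the worst case takes all of them and one from each pair: 11 + 11 = 22.
By pigeonhole, the 23rd integer has to be the second member of some pair, so 22 + 1 = 23.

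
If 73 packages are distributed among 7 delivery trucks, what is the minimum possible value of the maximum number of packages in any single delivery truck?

Pigeonhole: the 7 delivery trucks are the holes and the 73 packages are the pigeons.
If every delivery truck held at most 10 packages, the total would be at most 7 × 10 = 70, which is less than 73.
So some delivery truck holds at least ⌈73/7⌉ = 11 packages.

11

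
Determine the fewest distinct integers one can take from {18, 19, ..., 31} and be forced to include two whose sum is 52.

Two chosen integers sum to 52 exactly when both halves of some pair {x, 52−x} with 21 ≤ x ≤ 52−x ≤ 31 are chosen — 5 such pairs.
The remaining 4 elements (those with no distinct partner in range) can never complete a 52-sum, so the worst case takes all of them and one from each pair: 4 + 5 = 9.
By the pigeonhole principle, the 10th integer has to be the second member of some pair, so 9 + 1 = 10.

10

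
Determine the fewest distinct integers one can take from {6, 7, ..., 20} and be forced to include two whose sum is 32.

12

A set avoiding the sum 32 can contain at most one of each pair {x, 32−x}, plus the 7 elements whose complement lies outside the range or equal to its own complement.
The integers 6, …, 16 (11 of them) are such a set: any two sum to at least 6+7 = 13 and at most 15+16 = 31 < 32.
Any 12th integer completes one of the 4 pairs, so 12 choices force a sum of 32.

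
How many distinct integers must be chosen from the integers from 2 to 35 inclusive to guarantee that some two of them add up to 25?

A set avoiding the sum 25 can contain at most one of each pair {x, 25−x}, plus the 12 elements whose complement lies outside the range.
The integers 13, …, 35 (23 of them) are such a set: any two sum to at least 13+14 = 27 > 25.
Any 24th integer completes one of the 11 pairs, so 24 choices force a sum of 25.

24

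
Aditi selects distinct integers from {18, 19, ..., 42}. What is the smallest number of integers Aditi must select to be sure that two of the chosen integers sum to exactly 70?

19

Two chosen integers sum to 70 exactly when both halves of some pair {x, 70−x} with 28 ≤ x ≤ 70−x ≤ 42 are chosen — 7 such pairs.
The remaining 11 elements (those with no distinct partner in range) can never complete a 70-sum, so the worst case takes all of them and one from each pair: 11 + 7 = 18.
By pigeonhole, the 19th integer has to be the second member of some pair, so 18 + 1 = 19.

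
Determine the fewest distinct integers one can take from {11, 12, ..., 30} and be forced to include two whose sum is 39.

A set avoiding the sum 39 can contain at most one of each pair {x, 39−x}, plus the 2 elements whose complement lies outside the range.
The integers 20, …, 30 (11 of them) are such a set: any two sum to at least 20+21 = 41 > 39.
By pigeonhole, any 12th integer completes one of the 9 pairs, so 12 choices force a sum of 39.

12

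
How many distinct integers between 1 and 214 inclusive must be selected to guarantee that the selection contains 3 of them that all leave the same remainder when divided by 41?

83

The 41 residue classes mod 41 are the pigeonholes.
With 82 integers one could put 2 in each residue class and have no class reach 3.
The 83rd integer pushes some class to 3, so 41·2 + 1 = 83.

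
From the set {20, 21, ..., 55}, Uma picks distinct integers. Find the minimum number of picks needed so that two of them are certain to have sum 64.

Two chosen integers sum to 64 exactly when both halves of some pair {x, 64−x} with 20 ≤ x ≤ 64−x ≤ 44 are chosen — 12 such pairs.
The remaining 12 elements (those with no distinct partner in range) can never complete a 64-sum, so the worst case takes all of them and one from each pair: 12 + 12 = 24.
Pigeonhole: the 25th integer has to be the second member of some pair, so 24 + 1 = 25.

25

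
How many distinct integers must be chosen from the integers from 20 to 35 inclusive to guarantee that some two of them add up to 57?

Group the elements by complementary pair {x, 57−x}: {22,35}, {23,34}, {24,33}, …, giving 7 two-element pairs and 2 integers whose partner 57−x falls outside [20,35].
Treating each of those 9 groups as a pigeonhole, one can pick one integer per group — 9 integers — with no two summing to 57.
The 10th integer lands in an occupied pair, forcing a sum of 57.

10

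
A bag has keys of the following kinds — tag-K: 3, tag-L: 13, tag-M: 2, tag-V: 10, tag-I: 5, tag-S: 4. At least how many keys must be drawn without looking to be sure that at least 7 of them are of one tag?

27

An adversary could hand out at most 6 keys per tag (4 tags run out sooner): 3 + 6 + 2 + 6 + 5 + 4 = 26 keys and still no tag has 7.
By the pigeonhole principle, one more key lands in a tag already at 6, so 27 draws are enough and 26 are not.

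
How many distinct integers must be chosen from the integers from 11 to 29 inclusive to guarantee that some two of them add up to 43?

A set avoiding the sum 43 can contain at most one of each pair {x, 43−x}, plus the 3 elements whose complement lies outside the range.
The integers 11, …, 21 (11 of them) are such a set: any two sum to at least 11+12 = 23 and at most 20+21 = 41 < 43.
Pigeonhole: any 12th integer completes one of the 8 pairs, so 12 choices force a sum of 43.

12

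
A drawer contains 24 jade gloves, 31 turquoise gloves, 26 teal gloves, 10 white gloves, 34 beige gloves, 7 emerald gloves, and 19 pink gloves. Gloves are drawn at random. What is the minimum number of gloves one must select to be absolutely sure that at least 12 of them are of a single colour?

73

An adversary could hand out at most 11 gloves per colour (white, emerald run out sooner): 11 + 11 + 11 + 10 + 11 + 7 + 11 = 72 gloves and still no colour has 12.
One more glove lands in a colour already at 11, so 73 draws are enough and 72 are not.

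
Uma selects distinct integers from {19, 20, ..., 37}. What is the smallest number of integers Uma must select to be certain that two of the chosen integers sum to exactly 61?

13

A set avoiding the sum 61 can contain at most one of each pair {x, 61−x}, plus the 5 elements whose complement lies outside the range.
The integers 19, …, 30 (12 of them) are such a set: any two sum to at least 19+20 = 39 and at most 29+30 = 59 < 61.
By the pigeonhole principle, any 13th integer completes one of the 7 pairs, so 13 choices force a sum of 61.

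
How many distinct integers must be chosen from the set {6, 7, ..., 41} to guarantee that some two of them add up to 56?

Two chosen integers sum to 56 exactly when both halves of some pair {x, 56−x} with 15 ≤ x ≤ 56−x ≤ 41 are chosen — 13 such pairs.
The remaining 10 elements (those with no distinct partner in range) can never complete a 56-sum, so the worst case takes all of them and one from each pair: 10 + 13 = 23.
By the pigeonhole principle, the 24th integer has to be the second member of some pair, so 23 + 1 = 24.

24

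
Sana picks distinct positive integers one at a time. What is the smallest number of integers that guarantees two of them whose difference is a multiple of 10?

11

Integers whose pairwise differences are multiples of 10 are exactly those sharing a remainder mod 10. The 10 residue classes mod 10 are the pigeonholes.
With 10 integers one could put 1 in each residue class and have no class reach 2.
The 11th integer pushes some class to 2, so 10·1 + 1 = 11.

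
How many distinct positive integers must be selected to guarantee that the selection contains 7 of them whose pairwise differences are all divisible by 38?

Integers whose pairwise differences are multiples of 38 are exactly those sharing a remainder mod 38. By pigeonhole, the 38 residue classes mod 38 are the pigeonholes.
With 228 integers one could put 6 in each residue class and have no class reach 7.
The 229th integer pushes some class to 7, so 38·6 + 1 = 229.

229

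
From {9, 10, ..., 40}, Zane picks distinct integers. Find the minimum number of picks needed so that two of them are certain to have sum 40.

A set avoiding the sum 40 can contain at most one of each pair {x, 40−x}, plus the 10 elements whose complement lies outside the range or equal to its own complement.
The integers 20, …, 40 (21 of them) are such a set: any two sum to at least 20+21 = 41 > 40.
By the pigeonhole principle, any 22nd integer completes one of the 11 pairs, so 22 choices force a sum of 40.

22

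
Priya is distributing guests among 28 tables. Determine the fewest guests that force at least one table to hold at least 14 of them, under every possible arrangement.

365

With 364 guests one could put exactly 13 in each of the 28 tables, and no table would reach 14.
By pigeonhole, one more guest must land in a table that already has 13, giving it 14.
So 28 × 13 + 1 = 365 guests are required.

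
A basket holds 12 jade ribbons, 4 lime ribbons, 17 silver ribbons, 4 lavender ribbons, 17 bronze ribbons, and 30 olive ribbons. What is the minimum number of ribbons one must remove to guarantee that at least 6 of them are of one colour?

29

Put each drawn ribbon into a box by colour. The largest draw with every box below 6 takes min(count, 5) from each colour; colours with fewer than 5 contribute all they have.
Σ min(cᵢ, 5) = 5 + 4 + 5 + 4 + 5 + 5 = 28.
Draw number 28 + 1 = 29 must push one box to 6.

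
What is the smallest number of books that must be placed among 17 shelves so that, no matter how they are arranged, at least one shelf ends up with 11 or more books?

171

With 170 books one could put exactly 10 in each of the 17 shelves, and no shelf would reach 11.
Pigeonhole: one more book must land in a shelf that already has 10, giving it 11.
So 17 × 10 + 1 = 171 books are required.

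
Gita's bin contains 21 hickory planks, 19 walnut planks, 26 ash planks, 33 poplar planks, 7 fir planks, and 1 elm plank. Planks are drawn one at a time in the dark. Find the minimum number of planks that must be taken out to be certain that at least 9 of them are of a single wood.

An adversary could hand out at most 8 planks per wood (fir, elm run out sooner): 8 + 8 + 8 + 8 + 7 + 1 = 40 planks and still no wood has 9.
By the pigeonhole principle, one more plank lands in a wood already at 8, so 41 draws are enough and 40 are not.

41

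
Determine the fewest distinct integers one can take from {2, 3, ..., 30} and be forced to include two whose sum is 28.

Group the elements by complementary pair {x, 28−x}: {2,26}, {3,25}, {4,24}, …, giving 12 two-element pairs; the single value 14 (it cannot pair with itself since the integers are distinct); and 4 integers whose partner 28−x falls outside [2,30].
Treating each of those 17 groups as a pigeonhole, one can pick one integer per group — 17 integers — with no two summing to 28.
The 18th integer lands in an occupied pair, forcing a sum of 28.

18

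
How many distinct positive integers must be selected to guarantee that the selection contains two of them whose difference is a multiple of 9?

10

Integers whose pairwise differences are multiples of 9 are exactly those sharing a remainder mod 9. By pigeonhole, the 9 residue classes mod 9 are the pigeonholes.
With 9 integers one could put 1 in each residue class and have no class reach 2.
The 10th integer pushes some class to 2, so 9·1 + 1 = 10.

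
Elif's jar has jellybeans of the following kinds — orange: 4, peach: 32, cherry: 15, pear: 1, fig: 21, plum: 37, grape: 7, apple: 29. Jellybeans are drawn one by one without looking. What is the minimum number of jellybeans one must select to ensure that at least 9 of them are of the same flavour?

53

The 8 flavours are the holes; the jellybeans drawn are the pigeons.
To avoid 9 of any one flavour, the worst case takes at most 8 of each flavour, or every jellybean of a flavour that has fewer than 8.
That gives 4 + 8 + 8 + 1 + 8 + 8 + 7 + 8 = 52 jellybeans with no flavour reaching 9.
The next jellybean forces some flavour to 9, so 52 + 1 = 53.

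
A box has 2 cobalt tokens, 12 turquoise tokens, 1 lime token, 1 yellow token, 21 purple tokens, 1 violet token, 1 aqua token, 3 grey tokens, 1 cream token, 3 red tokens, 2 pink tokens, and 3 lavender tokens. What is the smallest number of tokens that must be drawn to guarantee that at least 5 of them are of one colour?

The 12 colours are the holes; the tokens drawn are the pigeons.
To avoid 5 of any one colour, the worst case takes at most 4 of each colour, or every token of a colour that has fewer than 4.
That gives 2 + 4 + 1 + 1 + 4 + 1 + 1 + 3 + 1 + 3 + 2 + 3 = 26 tokens with no colour reaching 5.
The next token forces some colour to 5, so 26 + 1 = 27.

27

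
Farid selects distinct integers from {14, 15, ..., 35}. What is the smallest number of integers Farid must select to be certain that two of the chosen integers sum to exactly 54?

15

Group the elements by complementary pair {x, 54−x}: {19,35}, {20,34}, {21,33}, …, giving 8 two-element pairs, the single value 27 (it cannot pair with itself since the integers are distinct), and 5 integers whose partner 54−x falls outside [14,35].
Treating each of those 14 groups as a pigeonhole, one can pick one integer per group — 14 integers — with no two summing to 54.
The 15th integer lands in an occupied pair, forcing a sum of 54.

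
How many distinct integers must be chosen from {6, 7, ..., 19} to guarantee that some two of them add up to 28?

Group the elements by complementary pair {x, 28−x}: {9,19}, {10,18}, {11,17}, …, giving 5 two-element pairs, the single value 14 (it cannot pair with itself since the integers are distinct), and 3 integers whose partner 28−x falls outside [6,19].
By the pigeonhole principle, treating each of those 9 groups as a pigeonhole, one can pick one integer per group — 9 integers — with no two summing to 28.
The 10th integer lands in an occupied pair, forcing a sum of 28.

10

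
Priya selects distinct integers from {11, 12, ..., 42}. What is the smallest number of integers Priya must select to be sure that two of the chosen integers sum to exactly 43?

A set avoiding the sum 43 can contain at most one of each pair {x, 43−x}, plus the 10 elements whose complement lies outside the range.
The integers 22, …, 42 (21 of them) are such a set: any two sum to at least 22+23 = 45 > 43.
Any 22nd integer completes one of the 11 pairs, so 22 choices force a sum of 43.

22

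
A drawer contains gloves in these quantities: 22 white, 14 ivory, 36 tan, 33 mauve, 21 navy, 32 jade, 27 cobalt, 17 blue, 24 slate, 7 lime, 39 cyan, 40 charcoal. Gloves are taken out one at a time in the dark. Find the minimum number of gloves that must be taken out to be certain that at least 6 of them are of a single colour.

61

By pigeonhole, put each drawn glove into a box by colour. The largest draw with every box below 6 takes min(count, 5) from each colour.
Σ min(cᵢ, 5) = 5 + 5 + 5 + 5 + 5 + 5 + 5 + 5 + 5 + 5 + 5 + 5 = 60.
Draw number 60 + 1 = 61 must push one box to 6.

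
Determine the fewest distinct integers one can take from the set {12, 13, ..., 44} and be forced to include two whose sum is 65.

Group the elements by complementary pair {x, 65−x}: {21,44}, {22,43}, {23,42}, …, giving 12 two-element pairs and 9 integers whose partner 65−x falls outside [12,44].
By pigeonhole, treating each of those 21 groups as a pigeonhole, one can pick one integer per group — 21 integers — with no two summing to 65.
The 22nd integer lands in an occupied pair, forcing a sum of 65.

22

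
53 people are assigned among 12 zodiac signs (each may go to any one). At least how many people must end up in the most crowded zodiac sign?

The 12 zodiac signs are the holes and the 53 people are the pigeons.
If every zodiac sign held at most 4 people, the total would be at most 12 × 4 = 48, which is less than 53.
So some zodiac sign holds at least ⌈53/12⌉ = 5 people.

5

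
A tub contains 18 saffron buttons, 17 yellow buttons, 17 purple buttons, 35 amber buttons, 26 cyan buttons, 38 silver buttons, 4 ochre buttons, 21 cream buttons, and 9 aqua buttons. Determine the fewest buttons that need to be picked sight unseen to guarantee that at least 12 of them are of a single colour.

An adversary could hand out at most 11 buttons per colour (ochre, aqua run out sooner): 11 + 11 + 11 + 11 + 11 + 11 + 4 + 11 + 9 = 90 buttons and still no colour has 12.
One more button lands in a colour already at 11, so 91 draws are enough and 90 are not.

91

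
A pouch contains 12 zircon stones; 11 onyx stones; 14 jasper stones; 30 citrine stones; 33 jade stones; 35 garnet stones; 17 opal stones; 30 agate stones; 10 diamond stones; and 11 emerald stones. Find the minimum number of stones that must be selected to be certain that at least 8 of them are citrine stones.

181

In the worst case for collecting citrine stones, every non-citrine stone comes out first.
There are 12 + 11 + 14 + 33 + 35 + 17 + 30 + 10 + 11 = 173 non-citrine stones altogether.
After those, each further stone must be citrine, so 173 + 8 = 181 draws guarantee 8 citrine stones.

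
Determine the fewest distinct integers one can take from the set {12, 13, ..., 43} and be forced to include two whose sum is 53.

Two chosen integers sum to 53 exactly when both halves of some pair {x, 53−x} with 12 ≤ x ≤ 53−x ≤ 41 are chosen — 15 such pairs.
The remaining 2 elements (those with no distinct partner in range) can never complete a 53-sum, so the worst case takes all of them and one from each pair: 2 + 15 = 17.
The 18th integer has to be the second member of some pair, so 17 + 1 = 18.

18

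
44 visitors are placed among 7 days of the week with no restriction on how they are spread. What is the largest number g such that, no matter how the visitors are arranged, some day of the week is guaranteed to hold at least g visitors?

The 7 days of the week are the holes and the 44 visitors are the pigeons.
If every day of the week held at most 6 visitors, the total would be at most 7 × 6 = 42, which is less than 44.
So some day of the week holds at least ⌈44/7⌉ = 7 visitors.

7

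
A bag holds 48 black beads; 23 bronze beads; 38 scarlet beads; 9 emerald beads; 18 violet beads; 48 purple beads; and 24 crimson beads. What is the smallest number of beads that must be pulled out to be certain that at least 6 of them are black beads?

166

In the worst case for collecting black beads, every non-black bead comes out first.
There are 23 + 38 + 9 + 18 + 48 + 24 = 160 non-black beads altogether.
After those, each further bead must be black, so 160 + 6 = 166 draws guarantee 6 black beads.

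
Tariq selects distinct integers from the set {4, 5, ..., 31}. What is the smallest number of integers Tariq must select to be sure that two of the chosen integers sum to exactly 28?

Two chosen integers sum to 28 exactly when both halves of some pair {x, 28−x} with 4 ≤ x ≤ 28−x ≤ 24 are chosen — 10 such pairs.
The remaining 8 elements (those with no distinct partner in range) can never complete a 28-sum, so the worst case takes all of them and one from each pair: 8 + 10 = 18.
Pigeonhole: the 19th integer has to be the second member of some pair, so 18 + 1 = 19.

19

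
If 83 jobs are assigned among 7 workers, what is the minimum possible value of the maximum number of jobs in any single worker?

By the pigeonhole principle, the 7 workers are the holes and the 83 jobs are the pigeons.
If every worker held at most 11 jobs, the total would be at most 7 × 11 = 77, which is less than 83.
So some worker holds at least ⌈83/7⌉ = 12 jobs.

12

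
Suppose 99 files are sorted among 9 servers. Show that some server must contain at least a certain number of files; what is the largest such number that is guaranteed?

11

Pigeonhole: the 9 servers are the holes and the 99 files are the pigeons.
If every server held at most 10 files, the total would be at most 9 × 10 = 90, which is less than 99.
So some server holds at least ⌈99/9⌉ = 11 files.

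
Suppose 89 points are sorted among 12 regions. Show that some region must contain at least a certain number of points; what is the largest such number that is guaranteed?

8

By pigeonhole, the 12 regions are the holes and the 89 points are the pigeons.
If every region held at most 7 points, the total would be at most 12 × 7 = 84, which is less than 89.
So some region holds at least ⌈89/12⌉ = 8 points.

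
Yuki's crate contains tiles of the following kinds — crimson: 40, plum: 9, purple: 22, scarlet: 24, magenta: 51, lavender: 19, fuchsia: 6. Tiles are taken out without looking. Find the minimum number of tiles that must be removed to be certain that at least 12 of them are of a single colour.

An adversary could hand out at most 11 tiles per colour (plum, fuchsia run out sooner): 11 + 9 + 11 + 11 + 11 + 11 + 6 = 70 tiles and still no colour has 12.
One more tile lands in a colour already at 11, so 71 draws are enough and 70 are not.

71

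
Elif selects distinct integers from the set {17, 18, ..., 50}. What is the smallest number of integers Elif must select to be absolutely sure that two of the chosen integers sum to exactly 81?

25

Group the elements by complementary pair {x, 81−x}: {31,50}, {32,49}, {33,48}, …, giving 10 two-element pairs and 14 integers whose partner 81−x falls outside [17,50].
Treating each of those 24 groups as a pigeonhole, one can pick one integer per group — 24 integers — with no two summing to 81.
The 25th integer lands in an occupied pair, forcing a sum of 81.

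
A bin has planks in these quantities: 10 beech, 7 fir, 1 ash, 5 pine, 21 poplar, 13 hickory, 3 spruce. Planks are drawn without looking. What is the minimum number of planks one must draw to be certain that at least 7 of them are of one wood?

34

Put each drawn plank into a box by wood. The largest draw with every box below 7 takes min(count, 6) from each wood; woods with fewer than 6 contribute all they have.
Σ min(cᵢ, 6) = 6 + 6 + 1 + 5 + 6 + 6 + 3 = 33.
Draw number 33 + 1 = 34 must push one box to 7.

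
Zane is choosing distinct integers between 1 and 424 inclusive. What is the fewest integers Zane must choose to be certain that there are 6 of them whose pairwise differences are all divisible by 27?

Integers whose pairwise differences are multiples of 27 are exactly those sharing a remainder mod 27. Pigeonhole: the 27 residue classes mod 27 are the pigeonholes.
With 135 integers one could put 5 in each residue class and have no class reach 6.
The 136th integer pushes some class to 6, so 27·5 + 1 = 136.

136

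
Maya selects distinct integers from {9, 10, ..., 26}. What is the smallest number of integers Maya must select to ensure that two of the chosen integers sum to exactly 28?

14

Two chosen integers sum to 28 exactly when both halves of some pair {x, 28−x} with 9 ≤ x ≤ 28−x ≤ 19 are chosen — 5 such pairs.
The remaining 8 elements (those with no distinct partner in range) can never complete a 28-sum, so the worst case takes all of them and one from each pair: 8 + 5 = 13.
The 14th integer has to be the second member of some pair, so 13 + 1 = 14.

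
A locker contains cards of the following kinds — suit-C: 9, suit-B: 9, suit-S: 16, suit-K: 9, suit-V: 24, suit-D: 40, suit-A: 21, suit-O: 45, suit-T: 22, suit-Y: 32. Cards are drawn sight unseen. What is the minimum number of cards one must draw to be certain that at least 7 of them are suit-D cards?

In the worst case for collecting suit-D cards, every non-suit-D card comes out first.
There are 9 + 9 + 16 + 9 + 24 + 21 + 45 + 22 + 32 = 187 non-suit-D cards altogether.
After those, each further card must be suit-D, so 187 + 7 = 194 draws guarantee 7 suit-D cards.

194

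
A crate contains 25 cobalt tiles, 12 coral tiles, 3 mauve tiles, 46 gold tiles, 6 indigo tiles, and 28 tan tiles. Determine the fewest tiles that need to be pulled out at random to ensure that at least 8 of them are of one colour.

38

An adversary could hand out at most 7 tiles per colour (mauve, indigo run out sooner): 7 + 7 + 3 + 7 + 6 + 7 = 37 tiles and still no colour has 8.
Pigeonhole: one more tile lands in a colour already at 7, so 38 draws are enough and 37 are not.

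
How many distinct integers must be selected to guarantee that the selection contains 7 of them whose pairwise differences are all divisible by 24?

145

Integers whose pairwise differences are multiples of 24 are exactly those sharing a remainder mod 24. By pigeonhole, the 24 residue classes mod 24 are the pigeonholes.
With 144 integers one could put 6 in each residue class and have no class reach 7.
The 145th integer pushes some class to 7, so 24·6 + 1 = 145.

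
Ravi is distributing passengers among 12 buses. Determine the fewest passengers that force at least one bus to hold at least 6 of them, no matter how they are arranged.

With 60 passengers one could put exactly 5 in each of the 12 buses, and no bus would reach 6.
One more passenger must land in a bus that already has 5, giving it 6.
So 12 × 5 + 1 = 61 passengers are required.

61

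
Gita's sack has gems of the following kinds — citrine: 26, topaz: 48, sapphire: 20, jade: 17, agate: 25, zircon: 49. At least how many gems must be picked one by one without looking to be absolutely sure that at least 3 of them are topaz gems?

140

In the worst case for collecting topaz gems, every non-topaz gem comes out first.
There are 26 + 20 + 17 + 25 + 49 = 137 non-topaz gems altogether.
After those, each further gem must be topaz, so 137 + 3 = 140 draws guarantee 3 topaz gems.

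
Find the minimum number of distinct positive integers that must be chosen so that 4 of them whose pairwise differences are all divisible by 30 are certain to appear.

Integers whose pairwise differences are multiples of 30 are exactly those sharing a remainder mod 30. Pigeonhole: the 30 residue classes mod 30 are the pigeonholes.
With 90 integers one could put 3 in each residue class and have no class reach 4.
The 91st integer pushes some class to 4, so 30·3 + 1 = 91.

91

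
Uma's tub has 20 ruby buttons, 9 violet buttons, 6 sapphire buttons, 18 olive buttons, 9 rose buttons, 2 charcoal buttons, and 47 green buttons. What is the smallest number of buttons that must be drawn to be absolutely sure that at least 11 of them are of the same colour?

57

An adversary could hand out at most 10 buttons per colour (4 colours run out sooner): 10 + 9 + 6 + 10 + 9 + 2 + 10 = 56 buttons and still no colour has 11.
One more button lands in a colour already at 10, so 57 draws are enough and 56 are not.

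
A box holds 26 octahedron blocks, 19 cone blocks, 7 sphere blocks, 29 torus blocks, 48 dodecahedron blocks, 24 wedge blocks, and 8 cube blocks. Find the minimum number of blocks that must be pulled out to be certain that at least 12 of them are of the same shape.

71

An adversary could hand out at most 11 blocks per shape (sphere, cube run out sooner): 11 + 11 + 7 + 11 + 11 + 11 + 8 = 70 blocks and still no shape has 12.
By pigeonhole, one more block lands in a shape already at 11, so 71 draws are enough and 70 are not.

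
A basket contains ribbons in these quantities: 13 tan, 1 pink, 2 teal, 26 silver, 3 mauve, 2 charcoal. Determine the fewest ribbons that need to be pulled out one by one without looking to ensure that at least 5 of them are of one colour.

By pigeonhole, the 6 colours are the holes; the ribbons drawn are the pigeons.
To avoid 5 of any one colour, the worst case takes at most 4 of each colour, or every ribbon of a colour that has fewer than 4.
That gives 4 + 1 + 2 + 4 + 3 + 2 = 16 ribbons with no colour reaching 5.
The next ribbon forces some colour to 5, so 16 + 1 = 17.

17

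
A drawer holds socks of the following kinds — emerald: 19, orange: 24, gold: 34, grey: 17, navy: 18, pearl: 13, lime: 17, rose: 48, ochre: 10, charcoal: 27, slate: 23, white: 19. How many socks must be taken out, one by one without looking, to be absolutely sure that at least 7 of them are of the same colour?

An adversary could hand out at most 6 socks per colour: 6 + 6 + 6 + 6 + 6 + 6 + 6 + 6 + 6 + 6 + 6 + 6 = 72 socks and still no colour has 7.
One more sock lands in a colour already at 6, so 73 draws are enough and 72 are not.

73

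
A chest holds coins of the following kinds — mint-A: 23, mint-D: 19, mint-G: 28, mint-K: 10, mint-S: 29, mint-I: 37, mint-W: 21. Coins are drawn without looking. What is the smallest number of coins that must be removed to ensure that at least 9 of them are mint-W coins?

In the worst case for collecting mint-W coins, every non-mint-W coin comes out first.
There are 23 + 19 + 28 + 10 + 29 + 37 = 146 non-mint-W coins altogether.
After those, each further coin must be mint-W, so 146 + 9 = 155 draws guarantee 9 mint-W coins.

155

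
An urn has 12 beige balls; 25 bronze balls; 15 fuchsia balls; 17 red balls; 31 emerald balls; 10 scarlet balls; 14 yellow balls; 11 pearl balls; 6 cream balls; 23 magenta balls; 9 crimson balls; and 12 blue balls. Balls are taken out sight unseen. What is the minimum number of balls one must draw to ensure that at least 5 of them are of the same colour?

49

The 12 colours are the holes; the balls drawn are the pigeons.
To avoid 5 of any one colour, the worst case takes at most 4 of each colour.
That gives 4 + 4 + 4 + 4 + 4 + 4 + 4 + 4 + 4 + 4 + 4 + 4 = 48 balls with no colour reaching 5.
The next ball forces some colour to 5, so 48 + 1 = 49.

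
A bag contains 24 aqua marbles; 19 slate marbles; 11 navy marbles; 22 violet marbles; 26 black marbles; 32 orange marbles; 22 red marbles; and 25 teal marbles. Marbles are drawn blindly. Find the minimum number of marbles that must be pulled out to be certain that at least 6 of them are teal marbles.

162

In the worst case for collecting teal marbles, every non-teal marble comes out first.
There are 24 + 19 + 11 + 22 + 26 + 32 + 22 = 156 non-teal marbles altogether.
After those, each further marble must be teal, so 156 + 6 = 162 draws guarantee 6 teal marbles.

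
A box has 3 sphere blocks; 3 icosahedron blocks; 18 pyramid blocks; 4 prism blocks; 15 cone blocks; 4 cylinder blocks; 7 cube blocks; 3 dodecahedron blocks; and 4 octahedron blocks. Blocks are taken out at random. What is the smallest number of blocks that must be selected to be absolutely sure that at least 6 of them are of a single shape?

37

By the pigeonhole principle, put each drawn block into a box by shape. The largest draw with every box below 6 takes min(count, 5) from each shape; shapes with fewer than 5 contribute all they have.
Σ min(cᵢ, 5) = 3 + 3 + 5 + 4 + 5 + 4 + 5 + 3 + 4 = 36.
Draw number 36 + 1 = 37 must push one box to 6.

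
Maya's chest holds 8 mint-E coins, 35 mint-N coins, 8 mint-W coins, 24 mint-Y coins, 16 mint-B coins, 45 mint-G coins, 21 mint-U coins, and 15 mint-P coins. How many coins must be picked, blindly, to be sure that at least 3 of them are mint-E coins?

In the worst case for collecting mint-E coins, every non-mint-E coin comes out first.
There are 35 + 8 + 24 + 16 + 45 + 21 + 15 = 164 non-mint-E coins altogether.
After those, each further coin must be mint-E, so 164 + 3 = 167 draws guarantee 3 mint-E coins.

167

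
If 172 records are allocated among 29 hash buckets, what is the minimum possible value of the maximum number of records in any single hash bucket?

The 29 hash buckets are the holes and the 172 records are the pigeons.
If every hash bucket held at most 5 records, the total would be at most 29 × 5 = 145, which is less than 172.
So some hash bucket holds at least ⌈172/29⌉ = 6 records.

6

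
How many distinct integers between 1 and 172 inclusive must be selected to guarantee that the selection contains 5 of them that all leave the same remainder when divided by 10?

41

The 10 residue classes mod 10 are the pigeonholes.
With 40 integers one could put 4 in each residue class and have no class reach 5.
The 41st integer pushes some class to 5, so 10·4 + 1 = 41.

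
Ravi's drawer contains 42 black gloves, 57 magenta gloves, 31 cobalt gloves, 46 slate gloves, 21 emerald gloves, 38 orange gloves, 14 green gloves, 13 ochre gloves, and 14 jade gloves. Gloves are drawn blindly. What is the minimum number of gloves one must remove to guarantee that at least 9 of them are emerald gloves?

264

In the worst case for collecting emerald gloves, every non-emerald glove comes out first.
There are 42 + 57 + 31 + 46 + 38 + 14 + 13 + 14 = 255 non-emerald gloves altogether.
After those, each further glove must be emerald, so 255 + 9 = 264 draws guarantee 9 emerald gloves.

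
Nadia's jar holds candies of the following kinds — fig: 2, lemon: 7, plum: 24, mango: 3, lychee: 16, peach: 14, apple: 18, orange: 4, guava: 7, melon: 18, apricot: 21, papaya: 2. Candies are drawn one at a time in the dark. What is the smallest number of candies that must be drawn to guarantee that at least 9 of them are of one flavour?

74

An adversary could hand out at most 8 candies per flavour (6 flavours run out sooner): 2 + 7 + 8 + 3 + 8 + 8 + 8 + 4 + 7 + 8 + 8 + 2 = 73 candies and still no flavour has 9.
Pigeonhole: one more candy lands in a flavour already at 8, so 74 draws are enough and 73 are not.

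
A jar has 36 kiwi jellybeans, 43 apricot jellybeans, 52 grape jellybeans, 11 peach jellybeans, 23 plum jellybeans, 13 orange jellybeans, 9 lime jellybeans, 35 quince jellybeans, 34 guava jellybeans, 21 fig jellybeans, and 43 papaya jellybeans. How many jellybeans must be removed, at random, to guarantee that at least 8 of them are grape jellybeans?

276

In the worst case for collecting grape jellybeans, every non-grape jellybean comes out first.
There are 36 + 43 + 11 + 23 + 13 + 9 + 35 + 34 + 21 + 43 = 268 non-grape jellybeans altogether.
After those, each further jellybean must be grape, so 268 + 8 = 276 draws guarantee 8 grape jellybeans.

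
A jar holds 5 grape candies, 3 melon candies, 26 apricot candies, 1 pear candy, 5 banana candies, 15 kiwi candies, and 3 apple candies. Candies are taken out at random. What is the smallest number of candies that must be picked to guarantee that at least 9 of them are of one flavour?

34

An adversary could hand out at most 8 candies per flavour (5 flavours run out sooner): 5 + 3 + 8 + 1 + 5 + 8 + 3 = 33 candies and still no flavour has 9.
By the pigeonhole principle, one more candy lands in a flavour already at 8, so 34 draws are enough and 33 are not.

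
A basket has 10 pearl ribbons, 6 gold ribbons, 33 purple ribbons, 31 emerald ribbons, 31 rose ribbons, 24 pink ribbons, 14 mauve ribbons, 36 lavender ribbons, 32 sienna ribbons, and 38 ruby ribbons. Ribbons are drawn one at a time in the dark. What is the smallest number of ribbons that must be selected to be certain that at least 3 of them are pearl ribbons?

In the worst case for collecting pearl ribbons, every non-pearl ribbon comes out first.
There are 6 + 33 + 31 + 31 + 24 + 14 + 36 + 32 + 38 = 245 non-pearl ribbons altogether.
After those, each further ribbon must be pearl, so 245 + 3 = 248 draws guarantee 3 pearl ribbons.

248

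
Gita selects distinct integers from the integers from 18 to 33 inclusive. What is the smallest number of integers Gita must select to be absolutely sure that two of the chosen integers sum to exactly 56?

Group the elements by complementary pair {x, 56−x}: {23,33}, {24,32}, {25,31}, …, giving 5 two-element pairs, the single value 28 (it cannot pair with itself since the integers are distinct), and 5 integers whose partner 56−x falls outside [18,33].
Treating each of those 11 groups as a pigeonhole, one can pick one integer per group — 11 integers — with no two summing to 56.
The 12th integer lands in an occupied pair, forcing a sum of 56.

12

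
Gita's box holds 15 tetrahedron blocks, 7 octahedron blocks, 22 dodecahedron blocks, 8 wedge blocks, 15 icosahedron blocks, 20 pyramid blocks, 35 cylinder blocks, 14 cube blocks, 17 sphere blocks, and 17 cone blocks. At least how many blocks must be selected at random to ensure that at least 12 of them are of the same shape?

104

Put each drawn block into a box by shape. The largest draw with every box below 12 takes min(count, 11) from each shape; shapes with fewer than 11 contribute all they have.
Σ min(cᵢ, 11) = 11 + 7 + 11 + 8 + 11 + 11 + 11 + 11 + 11 + 11 = 103.
Draw number 103 + 1 = 104 must push one box to 12.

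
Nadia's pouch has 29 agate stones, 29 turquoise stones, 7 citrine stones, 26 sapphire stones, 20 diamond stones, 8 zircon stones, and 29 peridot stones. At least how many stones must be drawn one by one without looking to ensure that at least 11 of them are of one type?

66

The 7 types are the holes; the stones drawn are the pigeons.
To avoid 11 of any one type, the worst case takes at most 10 of each type, or every stone of a type that has fewer than 10.
That gives 10 + 10 + 7 + 10 + 10 + 8 + 10 = 65 stones with no type reaching 11.
The next stone forces some type to 11, so 65 + 1 = 66.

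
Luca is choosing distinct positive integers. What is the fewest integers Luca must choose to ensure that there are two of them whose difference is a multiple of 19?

Integers whose pairwise differences are multiples of 19 are exactly those sharing a remainder mod 19. By the pigeonhole principle, the 19 residue classes mod 19 are the pigeonholes.
With 19 integers one could put 1 in each residue class and have no class reach 2.
The 20th integer pushes some class to 2, so 19·1 + 1 = 20.

20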